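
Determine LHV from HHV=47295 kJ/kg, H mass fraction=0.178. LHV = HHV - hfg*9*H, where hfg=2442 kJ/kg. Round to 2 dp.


LHV = HHV - hfg * 9 * H
Water correction = 2442 * 9 * 0.178 = 3912.084 kJ/kg
LHV = 47295 - 3912.084 = 43382.92 kJ/kg


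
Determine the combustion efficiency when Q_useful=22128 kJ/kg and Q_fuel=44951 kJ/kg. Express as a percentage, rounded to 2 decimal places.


Efficiency = (Q_useful / Q_fuel) * 100
Efficiency = (22128 / 44951) * 100
Efficiency = 0.4923 * 100 = 49.23%


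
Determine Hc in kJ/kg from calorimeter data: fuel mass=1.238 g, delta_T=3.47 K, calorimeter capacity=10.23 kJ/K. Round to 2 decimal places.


Hc = C_cal * delta_T / m_fuel
Q_released = 10.23 * 3.47 = 35.4981 kJ
m_fuel = 1.238 g = 1.238/1000 kg = 0.001238 kg
Hc = 35.4981 / 0.001238 = 28673.75 kJ/kg


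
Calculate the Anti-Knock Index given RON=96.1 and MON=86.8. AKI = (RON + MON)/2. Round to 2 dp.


AKI = (RON + MON) / 2
AKI = (96.1 + 86.8) / 2
AKI = 182.9 / 2 = 91.45


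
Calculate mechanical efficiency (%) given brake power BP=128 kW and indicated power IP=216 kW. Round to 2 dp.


eta_mech = (BP / IP) * 100
Ratio = 128 / 216 = 0.5926
eta_mech = 0.5926 * 100 = 59.26%


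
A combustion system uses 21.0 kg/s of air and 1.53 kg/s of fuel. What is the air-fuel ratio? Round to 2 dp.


AFR = m_air / m_fuel
AFR = 21.0 / 1.53 = 13.73


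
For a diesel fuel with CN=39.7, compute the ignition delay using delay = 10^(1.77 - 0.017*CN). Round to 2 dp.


delay = 10^(1.77 - 0.017*CN)
Exponent = 1.77 - 0.017*39.7 = 1.0951
delay = 10^1.0951 = 12.45 ms


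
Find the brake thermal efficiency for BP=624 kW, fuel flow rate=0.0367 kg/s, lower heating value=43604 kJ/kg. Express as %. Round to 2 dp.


eta_BTE = (BP / (mf * LHV)) * 100
Denominator = 0.0367 * 43604 = 1600.2668 kW
eta_BTE = (624 / 1600.2668) * 100 = 38.99%


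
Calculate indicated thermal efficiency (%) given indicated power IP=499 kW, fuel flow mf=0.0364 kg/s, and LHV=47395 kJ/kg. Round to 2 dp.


eta_ith = (IP / (mf * LHV)) * 100
Denominator = 0.0364 * 47395 = 1725.1780 kW
eta_ith = (499 / 1725.1780) * 100 = 28.92%


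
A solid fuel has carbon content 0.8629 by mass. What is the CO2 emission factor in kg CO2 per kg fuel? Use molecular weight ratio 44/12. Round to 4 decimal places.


EF = C_frac * (M_CO2 / M_C)
EF = 0.8629 * (44/12)
EF = 0.8629 * 3.666667 = 3.1640 kg_CO2/kg_fuel


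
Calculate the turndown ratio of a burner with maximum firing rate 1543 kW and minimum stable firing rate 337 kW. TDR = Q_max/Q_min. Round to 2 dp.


TDR = Q_max / Q_min
TDR = 1543 / 337 = 4.58


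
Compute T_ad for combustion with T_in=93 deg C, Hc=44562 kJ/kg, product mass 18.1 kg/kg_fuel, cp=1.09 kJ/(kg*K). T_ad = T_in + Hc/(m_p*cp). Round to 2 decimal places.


T_ad = T_in + Hc / (m_p * cp)
Denominator = 18.1 * 1.09 = 19.7290
Temperature rise = 44562 / 19.7290 = 2258.71 K
T_ad = 93 + 2258.71 = 2351.71 deg C


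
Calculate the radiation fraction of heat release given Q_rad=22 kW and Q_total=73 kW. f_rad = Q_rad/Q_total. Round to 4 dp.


f_rad = Q_rad / Q_total
f_rad = 22 / 73 = 0.3014


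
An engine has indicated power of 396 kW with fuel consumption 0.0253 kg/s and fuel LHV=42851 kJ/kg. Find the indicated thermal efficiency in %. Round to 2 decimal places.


eta_ith = (IP / (mf * LHV)) * 100
Denominator = 0.0253 * 42851 = 1084.1303 kW
eta_ith = (396 / 1084.1303) * 100 = 36.53%


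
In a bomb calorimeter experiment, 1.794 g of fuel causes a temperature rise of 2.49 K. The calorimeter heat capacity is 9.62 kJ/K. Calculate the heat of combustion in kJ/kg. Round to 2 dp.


Hc = C_cal * delta_T / m_fuel
Q_released = 9.62 * 2.49 = 23.9538 kJ
m_fuel = 1.794 g = 1.794/1000 kg = 0.001794 kg
Hc = 23.9538 / 0.001794 = 13352.17 kJ/kg


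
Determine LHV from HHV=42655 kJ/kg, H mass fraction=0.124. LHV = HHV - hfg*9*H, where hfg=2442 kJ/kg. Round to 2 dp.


LHV = HHV - hfg * 9 * H
Water correction = 2442 * 9 * 0.124 = 2725.272 kJ/kg
LHV = 42655 - 2725.272 = 39929.73 kJ/kg


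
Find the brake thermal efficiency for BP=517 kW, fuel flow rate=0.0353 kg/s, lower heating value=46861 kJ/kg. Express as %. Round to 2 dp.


eta_BTE = (BP / (mf * LHV)) * 100
Denominator = 0.0353 * 46861 = 1654.1933 kW
eta_BTE = (517 / 1654.1933) * 100 = 31.25%


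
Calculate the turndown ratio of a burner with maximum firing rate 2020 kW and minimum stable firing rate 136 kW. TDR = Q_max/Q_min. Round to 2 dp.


TDR = Q_max / Q_min
TDR = 2020 / 136 = 14.85


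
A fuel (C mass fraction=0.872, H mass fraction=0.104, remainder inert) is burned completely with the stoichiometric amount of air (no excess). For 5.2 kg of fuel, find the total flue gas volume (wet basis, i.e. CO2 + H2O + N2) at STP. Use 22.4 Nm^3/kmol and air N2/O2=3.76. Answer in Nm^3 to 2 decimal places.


Per kg fuel: CO2 = (C/12 kmol)*22.4 = (0.872/12)*22.4 = 1.62773 Nm^3
Per kg fuel: H2O = (H/2 kmol)*22.4 = (0.104/2)*22.4 = 1.16480 Nm^3
O2 needed per kg fuel = C/12 + H/4 = 0.872/12 + 0.104/4 = 0.09866667 kmol
Per kg fuel: N2 = O2*3.76*22.4 = 0.09866667*3.76*22.4 = 8.31010 Nm^3
Total per kg = 1.62773 + 1.16480 + 8.31010 = 11.10263 Nm^3
Total = 11.10263 * 5.2 = 57.73 Nm^3


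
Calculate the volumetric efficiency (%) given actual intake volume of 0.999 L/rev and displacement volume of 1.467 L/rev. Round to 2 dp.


eta_v = (V_actual / V_disp) * 100
Ratio = 0.999 / 1.467 = 0.6810
eta_v = 0.6810 * 100 = 68.10%


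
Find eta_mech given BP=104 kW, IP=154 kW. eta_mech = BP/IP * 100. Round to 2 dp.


eta_mech = (BP / IP) * 100
Ratio = 104 / 154 = 0.6753
eta_mech = 0.6753 * 100 = 67.53%


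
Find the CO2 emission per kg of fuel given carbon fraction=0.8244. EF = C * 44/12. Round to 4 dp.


EF = C_frac * (M_CO2 / M_C)
EF = 0.8244 * (44/12)
EF = 0.8244 * 3.666667 = 3.0228 kg_CO2/kg_fuel


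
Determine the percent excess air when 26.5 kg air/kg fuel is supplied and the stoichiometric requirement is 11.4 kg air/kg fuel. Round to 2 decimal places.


Excess air = actual - stoichiometric = 26.5 - 11.4 = 15.10 kg/kg fuel
Excess air % = (excess / stoich) * 100 = (15.10 / 11.4) * 100 = 132.46%


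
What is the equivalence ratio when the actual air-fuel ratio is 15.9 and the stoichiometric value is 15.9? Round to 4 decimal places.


phi = AFR_stoich / AFR_actual
phi = 15.9 / 15.9 = 1.0000


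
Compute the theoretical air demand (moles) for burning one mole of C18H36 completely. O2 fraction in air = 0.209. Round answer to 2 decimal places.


Balanced combustion: C18H36 + 27 O2 -> 18 CO2 + 18 H2O
O2 needed = C + H/4 = 18 + 36/4 = 27.00 moles
Air moles = O2 / 0.209 = 27.00 / 0.209 = 129.19 moles air


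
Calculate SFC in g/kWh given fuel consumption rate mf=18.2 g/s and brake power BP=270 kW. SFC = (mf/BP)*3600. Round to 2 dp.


SFC = (mf / BP) * 3600
Rate = 18.2 / 270 = 0.067407 g/(s*kW)
SFC = 0.067407 * 3600 = 242.67 g/kWh


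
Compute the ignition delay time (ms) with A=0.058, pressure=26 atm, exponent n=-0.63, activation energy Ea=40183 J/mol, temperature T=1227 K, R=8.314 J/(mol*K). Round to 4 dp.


tau = A * P^n * exp(Ea/(R*T))
P^n = 26^(-0.63) = 0.12840052
Ea/(R*T) = 40183/(8.314*1227) = 3.939016
exp(Ea/(R*T)) = 51.368044
tau = 0.058 * 0.12840052 * 51.368044 = 0.3825 ms


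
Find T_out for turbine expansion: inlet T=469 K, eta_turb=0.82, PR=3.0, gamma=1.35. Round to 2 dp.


T_out = T_in * (1 - eta * (1 - PR^(-(gamma-1)/gamma)))
Exponent = -(1.35-1)/1.35 = -0.25925926
PR^exp = 3.0^(-0.25925926) = 0.75214556
Factor = 1 - 0.82*(1 - 0.75214556) = 0.79675936
T_out = 469 * 0.79675936 = 373.68 K


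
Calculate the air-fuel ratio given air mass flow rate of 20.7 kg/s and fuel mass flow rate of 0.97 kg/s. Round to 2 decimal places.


AFR = m_air / m_fuel
AFR = 20.7 / 0.97 = 21.34


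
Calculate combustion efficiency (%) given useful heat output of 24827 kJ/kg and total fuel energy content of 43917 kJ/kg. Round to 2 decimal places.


Efficiency = (Q_useful / Q_fuel) * 100
Efficiency = (24827 / 43917) * 100
Efficiency = 0.5653 * 100 = 56.53%


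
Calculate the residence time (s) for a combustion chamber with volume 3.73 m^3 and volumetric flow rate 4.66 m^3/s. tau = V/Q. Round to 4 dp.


tau = V / Q_flow
tau = 3.73 / 4.66 = 0.8004 s


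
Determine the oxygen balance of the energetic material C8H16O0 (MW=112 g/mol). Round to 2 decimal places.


OB = -1600 * (2C + H/2 - O) / MW
Inner = 2*8 + 16/2 - 0 = 24.00
OB = -1600 * 24.00 / 112 = -342.86%


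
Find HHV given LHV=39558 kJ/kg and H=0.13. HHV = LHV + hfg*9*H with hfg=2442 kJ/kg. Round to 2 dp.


HHV = LHV + hfg * 9 * H
Water addition = 2442 * 9 * 0.13 = 2857.140 kJ/kg
HHV = 39558 + 2857.140 = 42415.14 kJ/kg


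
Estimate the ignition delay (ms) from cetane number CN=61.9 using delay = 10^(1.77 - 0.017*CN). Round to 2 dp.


delay = 10^(1.77 - 0.017*CN)
Exponent = 1.77 - 0.017*61.9 = 0.7177
delay = 10^0.7177 = 5.22 ms


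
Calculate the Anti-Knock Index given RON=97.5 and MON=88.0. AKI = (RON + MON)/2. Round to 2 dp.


AKI = (RON + MON) / 2
AKI = (97.5 + 88.0) / 2
AKI = 185.5 / 2 = 92.75


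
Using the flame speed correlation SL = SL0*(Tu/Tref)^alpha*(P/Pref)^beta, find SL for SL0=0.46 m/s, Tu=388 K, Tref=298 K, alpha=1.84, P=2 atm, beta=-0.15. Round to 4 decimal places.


SL = SL0 * (Tu/Tref)^alpha * (P/Pref)^beta
T ratio = 388/298 = 1.30201342
(T ratio)^alpha = 1.30201342^1.84 = 1.625146
(P/Pref)^beta = 2^(-0.15) = 0.901250
SL = 0.46 * 1.625146 * 0.901250 = 0.6737 m/s


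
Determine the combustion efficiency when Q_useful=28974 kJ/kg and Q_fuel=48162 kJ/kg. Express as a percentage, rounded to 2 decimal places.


Efficiency = (Q_useful / Q_fuel) * 100
Efficiency = (28974 / 48162) * 100
Efficiency = 0.6016 * 100 = 60.16%


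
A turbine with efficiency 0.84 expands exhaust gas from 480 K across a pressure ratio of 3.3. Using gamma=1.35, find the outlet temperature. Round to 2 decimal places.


T_out = T_in * (1 - eta * (1 - PR^(-(gamma-1)/gamma)))
Exponent = -(1.35-1)/1.35 = -0.25925926
PR^exp = 3.3^(-0.25925926) = 0.73378775
Factor = 1 - 0.84*(1 - 0.73378775) = 0.77638171
T_out = 480 * 0.77638171 = 372.66 K


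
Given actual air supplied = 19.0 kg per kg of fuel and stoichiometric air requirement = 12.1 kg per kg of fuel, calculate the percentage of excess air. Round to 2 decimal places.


Excess air = actual - stoichiometric = 19.0 - 12.1 = 6.90 kg/kg fuel
Excess air % = (excess / stoich) * 100 = (6.90 / 12.1) * 100 = 57.02%


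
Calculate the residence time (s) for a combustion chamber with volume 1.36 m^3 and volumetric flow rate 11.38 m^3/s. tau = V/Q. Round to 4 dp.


tau = V / Q_flow
tau = 1.36 / 11.38 = 0.1195 s


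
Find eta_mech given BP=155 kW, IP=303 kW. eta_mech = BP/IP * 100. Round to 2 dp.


eta_mech = (BP / IP) * 100
Ratio = 155 / 303 = 0.5116
eta_mech = 0.5116 * 100 = 51.16%


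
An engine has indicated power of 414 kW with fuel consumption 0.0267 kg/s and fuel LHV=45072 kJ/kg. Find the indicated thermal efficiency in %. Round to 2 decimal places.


eta_ith = (IP / (mf * LHV)) * 100
Denominator = 0.0267 * 45072 = 1203.4224 kW
eta_ith = (414 / 1203.4224) * 100 = 34.40%


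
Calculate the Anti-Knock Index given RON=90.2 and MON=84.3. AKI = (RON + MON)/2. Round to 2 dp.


AKI = (RON + MON) / 2
AKI = (90.2 + 84.3) / 2
AKI = 174.5 / 2 = 87.25


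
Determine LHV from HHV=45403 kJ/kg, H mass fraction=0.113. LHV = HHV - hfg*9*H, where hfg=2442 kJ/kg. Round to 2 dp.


LHV = HHV - hfg * 9 * H
Water correction = 2442 * 9 * 0.113 = 2483.514 kJ/kg
LHV = 45403 - 2483.514 = 42919.49 kJ/kg


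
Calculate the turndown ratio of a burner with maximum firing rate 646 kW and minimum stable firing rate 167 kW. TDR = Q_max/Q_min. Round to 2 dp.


TDR = Q_max / Q_min
TDR = 646 / 167 = 3.87


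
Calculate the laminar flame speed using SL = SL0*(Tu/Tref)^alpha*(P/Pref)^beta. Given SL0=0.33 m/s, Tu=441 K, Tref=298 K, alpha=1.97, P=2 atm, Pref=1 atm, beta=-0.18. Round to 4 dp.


SL = SL0 * (Tu/Tref)^alpha * (P/Pref)^beta
T ratio = 441/298 = 1.47986577
(T ratio)^alpha = 1.47986577^1.97 = 2.164402
(P/Pref)^beta = 2^(-0.18) = 0.882703
SL = 0.33 * 2.164402 * 0.882703 = 0.6305 m/s


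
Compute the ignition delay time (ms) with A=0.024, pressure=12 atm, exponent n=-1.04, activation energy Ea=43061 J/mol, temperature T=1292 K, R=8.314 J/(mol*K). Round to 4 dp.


tau = A * P^n * exp(Ea/(R*T))
P^n = 12^(-1.04) = 0.07544866
Ea/(R*T) = 43061/(8.314*1292) = 4.008774
exp(Ea/(R*T)) = 55.079304
tau = 0.024 * 0.07544866 * 55.079304 = 0.0997 ms


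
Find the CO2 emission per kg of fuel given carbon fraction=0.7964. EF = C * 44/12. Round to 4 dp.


EF = C_frac * (M_CO2 / M_C)
EF = 0.7964 * (44/12)
EF = 0.7964 * 3.666667 = 2.9201 kg_CO2/kg_fuel


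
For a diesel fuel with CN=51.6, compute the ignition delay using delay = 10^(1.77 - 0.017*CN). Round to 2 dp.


delay = 10^(1.77 - 0.017*CN)
Exponent = 1.77 - 0.017*51.6 = 0.8928
delay = 10^0.8928 = 7.81 ms


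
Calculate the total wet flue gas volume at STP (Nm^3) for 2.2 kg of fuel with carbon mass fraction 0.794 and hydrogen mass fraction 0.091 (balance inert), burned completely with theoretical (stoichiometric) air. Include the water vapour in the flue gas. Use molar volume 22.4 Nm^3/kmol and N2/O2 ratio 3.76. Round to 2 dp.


Per kg fuel: CO2 = (C/12 kmol)*22.4 = (0.794/12)*22.4 = 1.48213 Nm^3
Per kg fuel: H2O = (H/2 kmol)*22.4 = (0.091/2)*22.4 = 1.01920 Nm^3
O2 needed per kg fuel = C/12 + H/4 = 0.794/12 + 0.091/4 = 0.08891667 kmol
Per kg fuel: N2 = O2*3.76*22.4 = 0.08891667*3.76*22.4 = 7.48892 Nm^3
Total per kg = 1.48213 + 1.01920 + 7.48892 = 9.99025 Nm^3
Total = 9.99025 * 2.2 = 21.98 Nm^3


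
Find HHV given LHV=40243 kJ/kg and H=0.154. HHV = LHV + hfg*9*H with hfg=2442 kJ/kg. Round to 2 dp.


HHV = LHV + hfg * 9 * H
Water addition = 2442 * 9 * 0.154 = 3384.612 kJ/kg
HHV = 40243 + 3384.612 = 43627.61 kJ/kg


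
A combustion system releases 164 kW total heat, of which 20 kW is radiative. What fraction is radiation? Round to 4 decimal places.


f_rad = Q_rad / Q_total
f_rad = 20 / 164 = 0.1220


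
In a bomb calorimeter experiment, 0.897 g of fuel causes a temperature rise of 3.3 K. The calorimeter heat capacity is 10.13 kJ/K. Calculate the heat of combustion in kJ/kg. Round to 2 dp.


Hc = C_cal * delta_T / m_fuel
Q_released = 10.13 * 3.3 = 33.4290 kJ
m_fuel = 0.897 g = 0.897/1000 kg = 0.000897 kg
Hc = 33.4290 / 0.000897 = 37267.56 kJ/kg


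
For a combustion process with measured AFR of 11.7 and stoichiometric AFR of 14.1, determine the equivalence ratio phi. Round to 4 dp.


phi = AFR_stoich / AFR_actual
phi = 14.1 / 11.7 = 1.2051


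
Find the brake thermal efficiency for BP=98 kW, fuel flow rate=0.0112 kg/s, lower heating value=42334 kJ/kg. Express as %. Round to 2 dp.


eta_BTE = (BP / (mf * LHV)) * 100
Denominator = 0.0112 * 42334 = 474.1408 kW
eta_BTE = (98 / 474.1408) * 100 = 20.67%


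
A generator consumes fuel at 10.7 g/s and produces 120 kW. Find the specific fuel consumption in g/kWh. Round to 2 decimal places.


SFC = (mf / BP) * 3600
Rate = 10.7 / 120 = 0.089167 g/(s*kW)
SFC = 0.089167 * 3600 = 321.00 g/kWh


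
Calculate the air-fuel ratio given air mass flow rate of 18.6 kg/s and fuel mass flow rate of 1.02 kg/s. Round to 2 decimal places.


AFR = m_air / m_fuel
AFR = 18.6 / 1.02 = 18.24


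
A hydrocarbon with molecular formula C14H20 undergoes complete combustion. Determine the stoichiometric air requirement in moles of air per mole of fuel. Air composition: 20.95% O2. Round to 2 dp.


Balanced combustion: C14H20 + 19 O2 -> 14 CO2 + 10 H2O
O2 needed = C + H/4 = 14 + 20/4 = 19.00 moles
Air moles = O2 / 0.2095 = 19.00 / 0.2095 = 90.69 moles air


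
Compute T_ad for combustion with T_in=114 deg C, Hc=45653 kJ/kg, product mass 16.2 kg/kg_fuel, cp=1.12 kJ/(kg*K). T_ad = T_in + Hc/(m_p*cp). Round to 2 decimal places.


T_ad = T_in + Hc / (m_p * cp)
Denominator = 16.2 * 1.12 = 18.1440
Temperature rise = 45653 / 18.1440 = 2516.15 K
T_ad = 114 + 2516.15 = 2630.15 deg C


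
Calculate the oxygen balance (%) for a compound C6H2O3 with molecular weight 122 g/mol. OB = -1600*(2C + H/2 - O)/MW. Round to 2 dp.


OB = -1600 * (2C + H/2 - O) / MW
Inner = 2*6 + 2/2 - 3 = 10.00
OB = -1600 * 10.00 / 122 = -131.15%


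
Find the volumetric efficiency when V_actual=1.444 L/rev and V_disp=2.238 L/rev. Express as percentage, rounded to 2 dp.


eta_v = (V_actual / V_disp) * 100
Ratio = 1.444 / 2.238 = 0.6452
eta_v = 0.6452 * 100 = 64.52%


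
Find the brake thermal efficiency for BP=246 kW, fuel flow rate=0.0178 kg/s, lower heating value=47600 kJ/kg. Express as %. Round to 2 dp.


eta_BTE = (BP / (mf * LHV)) * 100
Denominator = 0.0178 * 47600 = 847.2800 kW
eta_BTE = (246 / 847.2800) * 100 = 29.03%


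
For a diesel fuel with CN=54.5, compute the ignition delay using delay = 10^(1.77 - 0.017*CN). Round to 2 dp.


delay = 10^(1.77 - 0.017*CN)
Exponent = 1.77 - 0.017*54.5 = 0.8435
delay = 10^0.8435 = 6.97 ms


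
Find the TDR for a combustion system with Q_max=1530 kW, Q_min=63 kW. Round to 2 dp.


TDR = Q_max / Q_min
TDR = 1530 / 63 = 24.29


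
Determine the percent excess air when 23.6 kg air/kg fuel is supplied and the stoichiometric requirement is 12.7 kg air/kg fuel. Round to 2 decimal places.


Excess air = actual - stoichiometric = 23.6 - 12.7 = 10.90 kg/kg fuel
Excess air % = (excess / stoich) * 100 = (10.90 / 12.7) * 100 = 85.83%


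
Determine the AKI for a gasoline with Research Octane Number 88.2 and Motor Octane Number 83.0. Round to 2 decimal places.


AKI = (RON + MON) / 2
AKI = (88.2 + 83.0) / 2
AKI = 171.2 / 2 = 85.60


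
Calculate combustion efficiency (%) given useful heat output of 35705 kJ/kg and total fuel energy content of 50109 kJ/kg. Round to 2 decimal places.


Efficiency = (Q_useful / Q_fuel) * 100
Efficiency = (35705 / 50109) * 100
Efficiency = 0.7125 * 100 = 71.25%


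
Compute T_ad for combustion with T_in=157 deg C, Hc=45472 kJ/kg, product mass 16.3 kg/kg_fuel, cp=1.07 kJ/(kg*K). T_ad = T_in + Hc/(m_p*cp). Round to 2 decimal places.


T_ad = T_in + Hc / (m_p * cp)
Denominator = 16.3 * 1.07 = 17.4410
Temperature rise = 45472 / 17.4410 = 2607.19 K
T_ad = 157 + 2607.19 = 2764.19 deg C


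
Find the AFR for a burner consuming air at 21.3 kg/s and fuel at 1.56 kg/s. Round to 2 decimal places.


AFR = m_air / m_fuel
AFR = 21.3 / 1.56 = 13.65


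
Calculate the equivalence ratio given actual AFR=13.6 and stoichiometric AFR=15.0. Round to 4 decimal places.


phi = AFR_stoich / AFR_actual
phi = 15.0 / 13.6 = 1.1029


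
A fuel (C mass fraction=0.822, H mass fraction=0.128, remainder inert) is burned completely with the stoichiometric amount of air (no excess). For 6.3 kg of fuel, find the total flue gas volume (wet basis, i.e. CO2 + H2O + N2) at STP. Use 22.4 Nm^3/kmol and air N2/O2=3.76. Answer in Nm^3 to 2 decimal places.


Per kg fuel: CO2 = (C/12 kmol)*22.4 = (0.822/12)*22.4 = 1.53440 Nm^3
Per kg fuel: H2O = (H/2 kmol)*22.4 = (0.128/2)*22.4 = 1.43360 Nm^3
O2 needed per kg fuel = C/12 + H/4 = 0.822/12 + 0.128/4 = 0.10050000 kmol
Per kg fuel: N2 = O2*3.76*22.4 = 0.10050000*3.76*22.4 = 8.46451 Nm^3
Total per kg = 1.53440 + 1.43360 + 8.46451 = 11.43251 Nm^3
Total = 11.43251 * 6.3 = 72.02 Nm^3


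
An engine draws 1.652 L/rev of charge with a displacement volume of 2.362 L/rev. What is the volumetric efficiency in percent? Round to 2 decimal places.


eta_v = (V_actual / V_disp) * 100
Ratio = 1.652 / 2.362 = 0.6994
eta_v = 0.6994 * 100 = 69.94%


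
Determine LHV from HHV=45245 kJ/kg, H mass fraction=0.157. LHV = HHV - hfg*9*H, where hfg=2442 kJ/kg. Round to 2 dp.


LHV = HHV - hfg * 9 * H
Water correction = 2442 * 9 * 0.157 = 3450.546 kJ/kg
LHV = 45245 - 3450.546 = 41794.45 kJ/kg


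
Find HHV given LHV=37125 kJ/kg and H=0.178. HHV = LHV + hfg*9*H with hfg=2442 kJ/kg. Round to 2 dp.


HHV = LHV + hfg * 9 * H
Water addition = 2442 * 9 * 0.178 = 3912.084 kJ/kg
HHV = 37125 + 3912.084 = 41037.08 kJ/kg


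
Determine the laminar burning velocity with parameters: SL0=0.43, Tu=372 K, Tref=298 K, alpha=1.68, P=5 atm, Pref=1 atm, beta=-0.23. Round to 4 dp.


SL = SL0 * (Tu/Tref)^alpha * (P/Pref)^beta
T ratio = 372/298 = 1.24832215
(T ratio)^alpha = 1.24832215^1.68 = 1.451539
(P/Pref)^beta = 5^(-0.23) = 0.690616
SL = 0.43 * 1.451539 * 0.690616 = 0.4311 m/s


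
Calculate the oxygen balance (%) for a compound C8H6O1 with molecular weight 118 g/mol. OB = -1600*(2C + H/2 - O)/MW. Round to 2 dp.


OB = -1600 * (2C + H/2 - O) / MW
Inner = 2*8 + 6/2 - 1 = 18.00
OB = -1600 * 18.00 / 118 = -244.07%


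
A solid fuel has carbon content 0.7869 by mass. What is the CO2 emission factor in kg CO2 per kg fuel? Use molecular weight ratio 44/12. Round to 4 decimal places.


EF = C_frac * (M_CO2 / M_C)
EF = 0.7869 * (44/12)
EF = 0.7869 * 3.666667 = 2.8853 kg_CO2/kg_fuel


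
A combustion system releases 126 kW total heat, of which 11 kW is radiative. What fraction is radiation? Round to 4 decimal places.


f_rad = Q_rad / Q_total
f_rad = 11 / 126 = 0.0873


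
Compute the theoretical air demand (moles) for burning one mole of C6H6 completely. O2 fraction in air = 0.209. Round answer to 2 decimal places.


Balanced combustion: C6H6 + 7.5 O2 -> 6 CO2 + 3 H2O
O2 needed = C + H/4 = 6 + 6/4 = 7.50 moles
Air moles = O2 / 0.209 = 7.50 / 0.209 = 35.89 moles air


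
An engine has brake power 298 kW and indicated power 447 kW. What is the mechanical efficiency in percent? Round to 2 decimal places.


eta_mech = (BP / IP) * 100
Ratio = 298 / 447 = 0.6667
eta_mech = 0.6667 * 100 = 66.67%


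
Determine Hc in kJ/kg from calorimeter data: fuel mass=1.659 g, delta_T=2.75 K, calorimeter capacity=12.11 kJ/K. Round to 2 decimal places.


Hc = C_cal * delta_T / m_fuel
Q_released = 12.11 * 2.75 = 33.3025 kJ
m_fuel = 1.659 g = 1.659/1000 kg = 0.001659 kg
Hc = 33.3025 / 0.001659 = 20073.84 kJ/kg


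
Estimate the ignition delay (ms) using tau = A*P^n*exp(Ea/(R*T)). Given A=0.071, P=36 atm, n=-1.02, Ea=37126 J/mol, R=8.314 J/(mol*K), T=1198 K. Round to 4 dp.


tau = A * P^n * exp(Ea/(R*T))
P^n = 36^(-1.02) = 0.02585660
Ea/(R*T) = 37126/(8.314*1198) = 3.727446
exp(Ea/(R*T)) = 41.572782
tau = 0.071 * 0.02585660 * 41.572782 = 0.0763 ms


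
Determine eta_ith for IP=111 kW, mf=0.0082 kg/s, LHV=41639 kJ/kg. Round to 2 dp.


eta_ith = (IP / (mf * LHV)) * 100
Denominator = 0.0082 * 41639 = 341.4398 kW
eta_ith = (111 / 341.4398) * 100 = 32.51%


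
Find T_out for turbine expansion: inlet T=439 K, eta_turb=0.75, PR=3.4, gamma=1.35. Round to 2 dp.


T_out = T_in * (1 - eta * (1 - PR^(-(gamma-1)/gamma)))
Exponent = -(1.35-1)/1.35 = -0.25925926
PR^exp = 3.4^(-0.25925926) = 0.72813041
Factor = 1 - 0.75*(1 - 0.72813041) = 0.79609781
T_out = 439 * 0.79609781 = 349.49 K


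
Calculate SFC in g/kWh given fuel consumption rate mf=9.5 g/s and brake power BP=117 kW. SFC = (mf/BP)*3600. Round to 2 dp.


SFC = (mf / BP) * 3600
Rate = 9.5 / 117 = 0.081197 g/(s*kW)
SFC = 0.081197 * 3600 = 292.31 g/kWh


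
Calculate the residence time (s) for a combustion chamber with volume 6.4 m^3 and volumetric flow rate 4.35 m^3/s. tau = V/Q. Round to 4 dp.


tau = V / Q_flow
tau = 6.4 / 4.35 = 1.4713 s


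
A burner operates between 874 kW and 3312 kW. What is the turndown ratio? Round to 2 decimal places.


TDR = Q_max / Q_min
TDR = 3312 / 874 = 3.79


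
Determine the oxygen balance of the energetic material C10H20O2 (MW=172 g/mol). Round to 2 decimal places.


OB = -1600 * (2C + H/2 - O) / MW
Inner = 2*10 + 20/2 - 2 = 28.00
OB = -1600 * 28.00 / 172 = -260.47%


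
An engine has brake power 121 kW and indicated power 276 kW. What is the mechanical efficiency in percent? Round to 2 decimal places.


eta_mech = (BP / IP) * 100
Ratio = 121 / 276 = 0.4384
eta_mech = 0.4384 * 100 = 43.84%


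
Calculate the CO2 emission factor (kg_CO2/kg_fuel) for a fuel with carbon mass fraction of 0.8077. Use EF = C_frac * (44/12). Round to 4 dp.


EF = C_frac * (M_CO2 / M_C)
EF = 0.8077 * (44/12)
EF = 0.8077 * 3.666667 = 2.9616 kg_CO2/kg_fuel


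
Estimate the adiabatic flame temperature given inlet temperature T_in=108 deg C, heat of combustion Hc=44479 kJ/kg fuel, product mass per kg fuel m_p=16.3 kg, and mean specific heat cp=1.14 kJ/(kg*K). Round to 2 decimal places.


T_ad = T_in + Hc / (m_p * cp)
Denominator = 16.3 * 1.14 = 18.5820
Temperature rise = 44479 / 18.5820 = 2393.66 K
T_ad = 108 + 2393.66 = 2501.66 deg C


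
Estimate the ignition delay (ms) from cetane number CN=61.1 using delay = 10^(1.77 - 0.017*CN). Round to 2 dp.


delay = 10^(1.77 - 0.017*CN)
Exponent = 1.77 - 0.017*61.1 = 0.7313
delay = 10^0.7313 = 5.39 ms


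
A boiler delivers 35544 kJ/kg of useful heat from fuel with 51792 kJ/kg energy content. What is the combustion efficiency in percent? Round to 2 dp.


Efficiency = (Q_useful / Q_fuel) * 100
Efficiency = (35544 / 51792) * 100
Efficiency = 0.6863 * 100 = 68.63%


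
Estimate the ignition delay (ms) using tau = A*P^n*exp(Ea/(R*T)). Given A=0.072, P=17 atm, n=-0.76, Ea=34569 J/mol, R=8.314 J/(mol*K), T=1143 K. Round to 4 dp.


tau = A * P^n * exp(Ea/(R*T))
P^n = 17^(-0.76) = 0.11610711
Ea/(R*T) = 34569/(8.314*1143) = 3.637731
exp(Ea/(R*T)) = 38.005500
tau = 0.072 * 0.11610711 * 38.005500 = 0.3177 ms


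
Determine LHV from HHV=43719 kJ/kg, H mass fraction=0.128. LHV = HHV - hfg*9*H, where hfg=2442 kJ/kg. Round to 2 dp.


LHV = HHV - hfg * 9 * H
Water correction = 2442 * 9 * 0.128 = 2813.184 kJ/kg
LHV = 43719 - 2813.184 = 40905.82 kJ/kg


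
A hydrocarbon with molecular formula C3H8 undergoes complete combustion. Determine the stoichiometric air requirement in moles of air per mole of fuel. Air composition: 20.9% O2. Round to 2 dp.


Balanced combustion: C3H8 + 5 O2 -> 3 CO2 + 4 H2O
O2 needed = C + H/4 = 3 + 8/4 = 5.00 moles
Air moles = O2 / 0.209 = 5.00 / 0.209 = 23.92 moles air


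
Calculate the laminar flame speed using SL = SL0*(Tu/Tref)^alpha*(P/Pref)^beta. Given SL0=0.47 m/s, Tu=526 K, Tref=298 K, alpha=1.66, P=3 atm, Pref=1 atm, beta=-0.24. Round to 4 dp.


SL = SL0 * (Tu/Tref)^alpha * (P/Pref)^beta
T ratio = 526/298 = 1.76510067
(T ratio)^alpha = 1.76510067^1.66 = 2.568250
(P/Pref)^beta = 3^(-0.24) = 0.768229
SL = 0.47 * 2.568250 * 0.768229 = 0.9273 m/s


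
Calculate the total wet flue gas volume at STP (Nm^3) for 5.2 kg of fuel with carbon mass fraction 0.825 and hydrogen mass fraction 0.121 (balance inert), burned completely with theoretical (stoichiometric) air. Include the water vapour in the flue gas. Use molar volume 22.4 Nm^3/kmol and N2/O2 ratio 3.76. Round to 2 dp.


Per kg fuel: CO2 = (C/12 kmol)*22.4 = (0.825/12)*22.4 = 1.54000 Nm^3
Per kg fuel: H2O = (H/2 kmol)*22.4 = (0.121/2)*22.4 = 1.35520 Nm^3
O2 needed per kg fuel = C/12 + H/4 = 0.825/12 + 0.121/4 = 0.09900000 kmol
Per kg fuel: N2 = O2*3.76*22.4 = 0.09900000*3.76*22.4 = 8.33818 Nm^3
Total per kg = 1.54000 + 1.35520 + 8.33818 = 11.23338 Nm^3
Total = 11.23338 * 5.2 = 58.41 Nm^3


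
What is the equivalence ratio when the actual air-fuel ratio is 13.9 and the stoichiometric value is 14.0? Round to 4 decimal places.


phi = AFR_stoich / AFR_actual
phi = 14.0 / 13.9 = 1.0072


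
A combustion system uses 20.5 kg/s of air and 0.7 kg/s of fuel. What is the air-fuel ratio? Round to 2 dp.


AFR = m_air / m_fuel
AFR = 20.5 / 0.7 = 29.29


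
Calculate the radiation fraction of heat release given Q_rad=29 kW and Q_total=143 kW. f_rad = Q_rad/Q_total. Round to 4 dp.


f_rad = Q_rad / Q_total
f_rad = 29 / 143 = 0.2028


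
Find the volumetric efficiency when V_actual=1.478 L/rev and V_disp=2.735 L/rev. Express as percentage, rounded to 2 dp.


eta_v = (V_actual / V_disp) * 100
Ratio = 1.478 / 2.735 = 0.5404
eta_v = 0.5404 * 100 = 54.04%


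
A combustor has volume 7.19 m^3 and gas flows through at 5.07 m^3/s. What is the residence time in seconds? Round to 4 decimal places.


tau = V / Q_flow
tau = 7.19 / 5.07 = 1.4181 s


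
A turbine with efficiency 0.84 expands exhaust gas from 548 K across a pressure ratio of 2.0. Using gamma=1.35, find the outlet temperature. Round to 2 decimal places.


T_out = T_in * (1 - eta * (1 - PR^(-(gamma-1)/gamma)))
Exponent = -(1.35-1)/1.35 = -0.25925926
PR^exp = 2.0^(-0.25925926) = 0.83551680
Factor = 1 - 0.84*(1 - 0.83551680) = 0.86183411
T_out = 548 * 0.86183411 = 472.29 K


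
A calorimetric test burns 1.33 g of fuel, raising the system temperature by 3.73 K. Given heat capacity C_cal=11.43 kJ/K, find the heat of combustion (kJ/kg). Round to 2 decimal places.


Hc = C_cal * delta_T / m_fuel
Q_released = 11.43 * 3.73 = 42.6339 kJ
m_fuel = 1.33 g = 1.33/1000 kg = 0.001330 kg
Hc = 42.6339 / 0.001330 = 32055.56 kJ/kg


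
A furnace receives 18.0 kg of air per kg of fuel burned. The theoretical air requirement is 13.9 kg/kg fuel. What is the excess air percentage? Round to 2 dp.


Excess air = actual - stoichiometric = 18.0 - 13.9 = 4.10 kg/kg fuel
Excess air % = (excess / stoich) * 100 = (4.10 / 13.9) * 100 = 29.50%


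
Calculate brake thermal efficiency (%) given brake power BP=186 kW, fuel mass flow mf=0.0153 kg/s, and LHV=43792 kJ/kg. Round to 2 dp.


eta_BTE = (BP / (mf * LHV)) * 100
Denominator = 0.0153 * 43792 = 670.0176 kW
eta_BTE = (186 / 670.0176) * 100 = 27.76%


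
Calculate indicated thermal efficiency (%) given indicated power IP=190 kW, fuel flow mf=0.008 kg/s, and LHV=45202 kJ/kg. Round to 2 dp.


eta_ith = (IP / (mf * LHV)) * 100
Denominator = 0.008 * 45202 = 361.6160 kW
eta_ith = (190 / 361.6160) * 100 = 52.54%


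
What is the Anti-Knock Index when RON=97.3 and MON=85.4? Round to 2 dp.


AKI = (RON + MON) / 2
AKI = (97.3 + 85.4) / 2
AKI = 182.7 / 2 = 91.35


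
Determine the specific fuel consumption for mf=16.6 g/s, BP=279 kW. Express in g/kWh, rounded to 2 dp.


SFC = (mf / BP) * 3600
Rate = 16.6 / 279 = 0.059498 g/(s*kW)
SFC = 0.059498 * 3600 = 214.19 g/kWh


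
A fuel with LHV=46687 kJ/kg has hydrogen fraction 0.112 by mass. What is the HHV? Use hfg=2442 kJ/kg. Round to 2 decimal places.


HHV = LHV + hfg * 9 * H
Water addition = 2442 * 9 * 0.112 = 2461.536 kJ/kg
HHV = 46687 + 2461.536 = 49148.54 kJ/kg


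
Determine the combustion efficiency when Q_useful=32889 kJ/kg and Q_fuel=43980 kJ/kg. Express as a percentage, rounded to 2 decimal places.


Efficiency = (Q_useful / Q_fuel) * 100
Efficiency = (32889 / 43980) * 100
Efficiency = 0.7478 * 100 = 74.78%


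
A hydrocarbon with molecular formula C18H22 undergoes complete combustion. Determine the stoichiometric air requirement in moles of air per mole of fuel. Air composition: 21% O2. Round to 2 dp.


Balanced combustion: C18H22 + 23.5 O2 -> 18 CO2 + 11 H2O
O2 needed = C + H/4 = 18 + 22/4 = 23.50 moles
Air moles = O2 / 0.21 = 23.50 / 0.21 = 111.90 moles air


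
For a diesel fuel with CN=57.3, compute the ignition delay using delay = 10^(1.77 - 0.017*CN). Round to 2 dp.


delay = 10^(1.77 - 0.017*CN)
Exponent = 1.77 - 0.017*57.3 = 0.7959
delay = 10^0.7959 = 6.25 ms


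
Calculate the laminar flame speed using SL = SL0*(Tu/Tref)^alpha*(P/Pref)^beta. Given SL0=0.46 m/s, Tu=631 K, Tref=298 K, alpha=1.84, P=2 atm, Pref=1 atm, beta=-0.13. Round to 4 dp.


SL = SL0 * (Tu/Tref)^alpha * (P/Pref)^beta
T ratio = 631/298 = 2.11744966
(T ratio)^alpha = 2.11744966^1.84 = 3.976455
(P/Pref)^beta = 2^(-0.13) = 0.913831
SL = 0.46 * 3.976455 * 0.913831 = 1.6716 m/s


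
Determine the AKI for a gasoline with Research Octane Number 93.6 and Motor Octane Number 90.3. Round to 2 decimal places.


AKI = (RON + MON) / 2
AKI = (93.6 + 90.3) / 2
AKI = 183.9 / 2 = 91.95


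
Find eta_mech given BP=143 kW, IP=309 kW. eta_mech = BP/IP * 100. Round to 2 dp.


eta_mech = (BP / IP) * 100
Ratio = 143 / 309 = 0.4628
eta_mech = 0.4628 * 100 = 46.28%


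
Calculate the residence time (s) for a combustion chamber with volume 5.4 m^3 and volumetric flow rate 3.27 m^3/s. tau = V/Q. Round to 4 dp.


tau = V / Q_flow
tau = 5.4 / 3.27 = 1.6514 s


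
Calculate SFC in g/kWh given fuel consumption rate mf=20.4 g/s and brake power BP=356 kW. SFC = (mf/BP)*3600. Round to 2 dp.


SFC = (mf / BP) * 3600
Rate = 20.4 / 356 = 0.057303 g/(s*kW)
SFC = 0.057303 * 3600 = 206.29 g/kWh


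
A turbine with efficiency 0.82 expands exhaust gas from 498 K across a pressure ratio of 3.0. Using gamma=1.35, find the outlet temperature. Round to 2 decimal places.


T_out = T_in * (1 - eta * (1 - PR^(-(gamma-1)/gamma)))
Exponent = -(1.35-1)/1.35 = -0.25925926
PR^exp = 3.0^(-0.25925926) = 0.75214556
Factor = 1 - 0.82*(1 - 0.75214556) = 0.79675936
T_out = 498 * 0.79675936 = 396.79 K


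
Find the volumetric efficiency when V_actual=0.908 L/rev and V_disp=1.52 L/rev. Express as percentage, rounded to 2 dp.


eta_v = (V_actual / V_disp) * 100
Ratio = 0.908 / 1.52 = 0.5974
eta_v = 0.5974 * 100 = 59.74%


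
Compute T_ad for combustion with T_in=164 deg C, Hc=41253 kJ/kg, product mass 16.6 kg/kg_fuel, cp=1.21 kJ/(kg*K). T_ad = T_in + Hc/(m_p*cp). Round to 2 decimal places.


T_ad = T_in + Hc / (m_p * cp)
Denominator = 16.6 * 1.21 = 20.0860
Temperature rise = 41253 / 20.0860 = 2053.82 K
T_ad = 164 + 2053.82 = 2217.82 deg C


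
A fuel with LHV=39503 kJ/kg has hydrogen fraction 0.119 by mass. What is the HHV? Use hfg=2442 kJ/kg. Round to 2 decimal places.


HHV = LHV + hfg * 9 * H
Water addition = 2442 * 9 * 0.119 = 2615.382 kJ/kg
HHV = 39503 + 2615.382 = 42118.38 kJ/kg


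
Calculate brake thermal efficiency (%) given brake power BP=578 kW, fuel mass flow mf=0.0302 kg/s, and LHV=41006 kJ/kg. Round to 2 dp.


eta_BTE = (BP / (mf * LHV)) * 100
Denominator = 0.0302 * 41006 = 1238.3812 kW
eta_BTE = (578 / 1238.3812) * 100 = 46.67%


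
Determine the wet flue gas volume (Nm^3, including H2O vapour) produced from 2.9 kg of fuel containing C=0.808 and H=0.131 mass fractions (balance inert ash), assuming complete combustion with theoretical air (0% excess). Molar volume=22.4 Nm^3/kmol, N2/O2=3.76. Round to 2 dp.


Per kg fuel: CO2 = (C/12 kmol)*22.4 = (0.808/12)*22.4 = 1.50827 Nm^3
Per kg fuel: H2O = (H/2 kmol)*22.4 = (0.131/2)*22.4 = 1.46720 Nm^3
O2 needed per kg fuel = C/12 + H/4 = 0.808/12 + 0.131/4 = 0.10008333 kmol
Per kg fuel: N2 = O2*3.76*22.4 = 0.10008333*3.76*22.4 = 8.42942 Nm^3
Total per kg = 1.50827 + 1.46720 + 8.42942 = 11.40489 Nm^3
Total = 11.40489 * 2.9 = 33.07 Nm^3


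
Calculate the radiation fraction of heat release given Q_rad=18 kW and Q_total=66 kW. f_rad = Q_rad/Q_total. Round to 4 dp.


f_rad = Q_rad / Q_total
f_rad = 18 / 66 = 0.2727


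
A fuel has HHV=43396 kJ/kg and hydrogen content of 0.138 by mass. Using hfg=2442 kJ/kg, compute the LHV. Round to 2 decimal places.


LHV = HHV - hfg * 9 * H
Water correction = 2442 * 9 * 0.138 = 3032.964 kJ/kg
LHV = 43396 - 3032.964 = 40363.04 kJ/kg


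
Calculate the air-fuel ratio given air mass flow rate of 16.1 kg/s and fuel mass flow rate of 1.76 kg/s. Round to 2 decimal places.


AFR = m_air / m_fuel
AFR = 16.1 / 1.76 = 9.15


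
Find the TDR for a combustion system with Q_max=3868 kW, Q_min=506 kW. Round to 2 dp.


TDR = Q_max / Q_min
TDR = 3868 / 506 = 7.64


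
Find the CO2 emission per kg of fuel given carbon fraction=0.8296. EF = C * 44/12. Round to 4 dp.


EF = C_frac * (M_CO2 / M_C)
EF = 0.8296 * (44/12)
EF = 0.8296 * 3.666667 = 3.0419 kg_CO2/kg_fuel


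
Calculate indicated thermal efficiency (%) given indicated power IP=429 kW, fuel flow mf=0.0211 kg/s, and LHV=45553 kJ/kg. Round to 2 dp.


eta_ith = (IP / (mf * LHV)) * 100
Denominator = 0.0211 * 45553 = 961.1683 kW
eta_ith = (429 / 961.1683) * 100 = 44.63%


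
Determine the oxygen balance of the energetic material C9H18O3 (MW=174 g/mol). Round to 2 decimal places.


OB = -1600 * (2C + H/2 - O) / MW
Inner = 2*9 + 18/2 - 3 = 24.00
OB = -1600 * 24.00 / 174 = -220.69%


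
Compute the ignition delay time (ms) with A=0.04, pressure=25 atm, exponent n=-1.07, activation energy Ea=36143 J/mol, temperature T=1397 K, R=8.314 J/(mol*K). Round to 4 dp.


tau = A * P^n * exp(Ea/(R*T))
P^n = 25^(-1.07) = 0.03193039
Ea/(R*T) = 36143/(8.314*1397) = 3.111844
exp(Ea/(R*T)) = 22.462420
tau = 0.04 * 0.03193039 * 22.462420 = 0.0287 ms


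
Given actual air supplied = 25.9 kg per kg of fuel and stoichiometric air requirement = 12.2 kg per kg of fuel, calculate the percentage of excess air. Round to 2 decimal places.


Excess air = actual - stoichiometric = 25.9 - 12.2 = 13.70 kg/kg fuel
Excess air % = (excess / stoich) * 100 = (13.70 / 12.2) * 100 = 112.30%


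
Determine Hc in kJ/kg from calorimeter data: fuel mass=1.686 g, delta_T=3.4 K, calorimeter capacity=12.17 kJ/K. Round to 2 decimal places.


Hc = C_cal * delta_T / m_fuel
Q_released = 12.17 * 3.4 = 41.3780 kJ
m_fuel = 1.686 g = 1.686/1000 kg = 0.001686 kg
Hc = 41.3780 / 0.001686 = 24542.11 kJ/kg


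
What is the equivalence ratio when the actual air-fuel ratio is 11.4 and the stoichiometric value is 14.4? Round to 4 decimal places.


phi = AFR_stoich / AFR_actual
phi = 14.4 / 11.4 = 1.2632


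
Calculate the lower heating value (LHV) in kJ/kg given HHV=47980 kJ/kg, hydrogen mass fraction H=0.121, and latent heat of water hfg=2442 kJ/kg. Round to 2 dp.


LHV = HHV - hfg * 9 * H
Water correction = 2442 * 9 * 0.121 = 2659.338 kJ/kg
LHV = 47980 - 2659.338 = 45320.66 kJ/kg


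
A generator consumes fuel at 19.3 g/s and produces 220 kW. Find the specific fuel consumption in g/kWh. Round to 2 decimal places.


SFC = (mf / BP) * 3600
Rate = 19.3 / 220 = 0.087727 g/(s*kW)
SFC = 0.087727 * 3600 = 315.82 g/kWh


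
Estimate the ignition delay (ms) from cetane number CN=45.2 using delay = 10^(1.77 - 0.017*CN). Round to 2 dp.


delay = 10^(1.77 - 0.017*CN)
Exponent = 1.77 - 0.017*45.2 = 1.0016
delay = 10^1.0016 = 10.04 ms


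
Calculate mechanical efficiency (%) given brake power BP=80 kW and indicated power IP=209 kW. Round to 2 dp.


eta_mech = (BP / IP) * 100
Ratio = 80 / 209 = 0.3828
eta_mech = 0.3828 * 100 = 38.28%


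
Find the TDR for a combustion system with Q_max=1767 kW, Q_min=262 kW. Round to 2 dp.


TDR = Q_max / Q_min
TDR = 1767 / 262 = 6.74


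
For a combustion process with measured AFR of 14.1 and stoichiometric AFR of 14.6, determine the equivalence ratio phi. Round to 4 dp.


phi = AFR_stoich / AFR_actual
phi = 14.6 / 14.1 = 1.0355


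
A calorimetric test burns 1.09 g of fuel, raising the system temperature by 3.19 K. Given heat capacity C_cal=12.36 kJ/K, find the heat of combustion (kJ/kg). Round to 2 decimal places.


Hc = C_cal * delta_T / m_fuel
Q_released = 12.36 * 3.19 = 39.4284 kJ
m_fuel = 1.09 g = 1.09/1000 kg = 0.001090 kg
Hc = 39.4284 / 0.001090 = 36172.84 kJ/kg


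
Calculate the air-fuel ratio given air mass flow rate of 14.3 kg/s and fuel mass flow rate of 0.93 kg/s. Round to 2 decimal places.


AFR = m_air / m_fuel
AFR = 14.3 / 0.93 = 15.38


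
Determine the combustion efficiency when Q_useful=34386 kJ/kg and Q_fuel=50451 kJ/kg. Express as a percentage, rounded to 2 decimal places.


Efficiency = (Q_useful / Q_fuel) * 100
Efficiency = (34386 / 50451) * 100
Efficiency = 0.6816 * 100 = 68.16%


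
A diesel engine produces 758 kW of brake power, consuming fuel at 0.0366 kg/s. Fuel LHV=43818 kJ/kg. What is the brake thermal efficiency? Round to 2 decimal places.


eta_BTE = (BP / (mf * LHV)) * 100
Denominator = 0.0366 * 43818 = 1603.7388 kW
eta_BTE = (758 / 1603.7388) * 100 = 47.26%


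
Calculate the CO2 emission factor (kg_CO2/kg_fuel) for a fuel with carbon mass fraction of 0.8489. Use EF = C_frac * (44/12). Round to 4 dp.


EF = C_frac * (M_CO2 / M_C)
EF = 0.8489 * (44/12)
EF = 0.8489 * 3.666667 = 3.1126 kg_CO2/kg_fuel
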